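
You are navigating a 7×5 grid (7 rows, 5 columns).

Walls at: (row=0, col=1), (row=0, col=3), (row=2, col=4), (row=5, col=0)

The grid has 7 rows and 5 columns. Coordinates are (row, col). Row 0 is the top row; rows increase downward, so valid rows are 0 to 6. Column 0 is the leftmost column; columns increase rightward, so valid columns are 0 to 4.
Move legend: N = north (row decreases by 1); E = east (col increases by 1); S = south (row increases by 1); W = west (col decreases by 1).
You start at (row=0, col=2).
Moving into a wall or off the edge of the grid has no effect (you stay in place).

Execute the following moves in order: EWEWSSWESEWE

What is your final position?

Answer: Final position: (row=3, col=3)

Derivation:
Start: (row=0, col=2)
  E (east): blocked, stay at (row=0, col=2)
  W (west): blocked, stay at (row=0, col=2)
  E (east): blocked, stay at (row=0, col=2)
  W (west): blocked, stay at (row=0, col=2)
  S (south): (row=0, col=2) -> (row=1, col=2)
  S (south): (row=1, col=2) -> (row=2, col=2)
  W (west): (row=2, col=2) -> (row=2, col=1)
  E (east): (row=2, col=1) -> (row=2, col=2)
  S (south): (row=2, col=2) -> (row=3, col=2)
  E (east): (row=3, col=2) -> (row=3, col=3)
  W (west): (row=3, col=3) -> (row=3, col=2)
  E (east): (row=3, col=2) -> (row=3, col=3)
Final: (row=3, col=3)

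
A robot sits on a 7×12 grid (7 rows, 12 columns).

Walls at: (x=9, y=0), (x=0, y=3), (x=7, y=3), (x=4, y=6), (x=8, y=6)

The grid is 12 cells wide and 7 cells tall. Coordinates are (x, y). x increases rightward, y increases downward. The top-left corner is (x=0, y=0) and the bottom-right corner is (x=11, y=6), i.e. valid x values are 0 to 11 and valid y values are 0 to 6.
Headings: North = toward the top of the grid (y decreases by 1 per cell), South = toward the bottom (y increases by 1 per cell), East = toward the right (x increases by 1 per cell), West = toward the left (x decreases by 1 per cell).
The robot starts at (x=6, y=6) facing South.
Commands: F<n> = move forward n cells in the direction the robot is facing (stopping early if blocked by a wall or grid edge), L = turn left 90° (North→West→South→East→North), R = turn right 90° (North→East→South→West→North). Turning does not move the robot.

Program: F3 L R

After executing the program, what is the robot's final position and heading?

Answer: Final position: (x=6, y=6), facing South

Derivation:
Start: (x=6, y=6), facing South
  F3: move forward 0/3 (blocked), now at (x=6, y=6)
  L: turn left, now facing East
  R: turn right, now facing South
Final: (x=6, y=6), facing South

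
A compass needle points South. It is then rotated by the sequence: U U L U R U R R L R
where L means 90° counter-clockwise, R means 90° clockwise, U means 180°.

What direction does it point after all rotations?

Answer: Final heading: North

Derivation:
Start: South
  U (U-turn (180°)) -> North
  U (U-turn (180°)) -> South
  L (left (90° counter-clockwise)) -> East
  U (U-turn (180°)) -> West
  R (right (90° clockwise)) -> North
  U (U-turn (180°)) -> South
  R (right (90° clockwise)) -> West
  R (right (90° clockwise)) -> North
  L (left (90° counter-clockwise)) -> West
  R (right (90° clockwise)) -> North
Final: North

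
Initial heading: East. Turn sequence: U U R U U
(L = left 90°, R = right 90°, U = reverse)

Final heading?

Answer: Final heading: South

Derivation:
Start: East
  U (U-turn (180°)) -> West
  U (U-turn (180°)) -> East
  R (right (90° clockwise)) -> South
  U (U-turn (180°)) -> North
  U (U-turn (180°)) -> South
Final: South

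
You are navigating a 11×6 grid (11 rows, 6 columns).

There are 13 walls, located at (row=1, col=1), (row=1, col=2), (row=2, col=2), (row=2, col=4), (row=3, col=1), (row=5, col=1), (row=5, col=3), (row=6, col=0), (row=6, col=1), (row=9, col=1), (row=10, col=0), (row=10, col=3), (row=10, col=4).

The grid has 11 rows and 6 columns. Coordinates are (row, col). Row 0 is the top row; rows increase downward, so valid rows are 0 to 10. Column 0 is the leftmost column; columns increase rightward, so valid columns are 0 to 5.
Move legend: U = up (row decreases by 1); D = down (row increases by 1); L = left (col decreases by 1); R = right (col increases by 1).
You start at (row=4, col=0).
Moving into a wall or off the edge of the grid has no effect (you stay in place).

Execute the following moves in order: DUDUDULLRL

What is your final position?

Start: (row=4, col=0)
  D (down): (row=4, col=0) -> (row=5, col=0)
  U (up): (row=5, col=0) -> (row=4, col=0)
  D (down): (row=4, col=0) -> (row=5, col=0)
  U (up): (row=5, col=0) -> (row=4, col=0)
  D (down): (row=4, col=0) -> (row=5, col=0)
  U (up): (row=5, col=0) -> (row=4, col=0)
  L (left): blocked, stay at (row=4, col=0)
  L (left): blocked, stay at (row=4, col=0)
  R (right): (row=4, col=0) -> (row=4, col=1)
  L (left): (row=4, col=1) -> (row=4, col=0)
Final: (row=4, col=0)

Answer: Final position: (row=4, col=0)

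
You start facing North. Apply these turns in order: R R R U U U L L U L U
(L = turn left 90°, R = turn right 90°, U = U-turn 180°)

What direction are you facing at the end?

Answer: Final heading: South

Derivation:
Start: North
  R (right (90° clockwise)) -> East
  R (right (90° clockwise)) -> South
  R (right (90° clockwise)) -> West
  U (U-turn (180°)) -> East
  U (U-turn (180°)) -> West
  U (U-turn (180°)) -> East
  L (left (90° counter-clockwise)) -> North
  L (left (90° counter-clockwise)) -> West
  U (U-turn (180°)) -> East
  L (left (90° counter-clockwise)) -> North
  U (U-turn (180°)) -> South
Final: South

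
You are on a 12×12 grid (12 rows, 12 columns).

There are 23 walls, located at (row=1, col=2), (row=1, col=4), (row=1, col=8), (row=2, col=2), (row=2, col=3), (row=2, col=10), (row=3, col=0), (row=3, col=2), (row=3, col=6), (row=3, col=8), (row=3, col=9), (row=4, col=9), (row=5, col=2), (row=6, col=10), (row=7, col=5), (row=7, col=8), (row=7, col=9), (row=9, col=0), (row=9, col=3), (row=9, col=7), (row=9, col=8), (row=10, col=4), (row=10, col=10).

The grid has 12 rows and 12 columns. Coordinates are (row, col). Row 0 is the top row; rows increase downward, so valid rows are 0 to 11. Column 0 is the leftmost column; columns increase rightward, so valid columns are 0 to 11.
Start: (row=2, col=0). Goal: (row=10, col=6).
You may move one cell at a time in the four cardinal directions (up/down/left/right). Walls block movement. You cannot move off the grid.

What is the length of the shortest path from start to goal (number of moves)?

BFS from (row=2, col=0) until reaching (row=10, col=6):
  Distance 0: (row=2, col=0)
  Distance 1: (row=1, col=0), (row=2, col=1)
  Distance 2: (row=0, col=0), (row=1, col=1), (row=3, col=1)
  Distance 3: (row=0, col=1), (row=4, col=1)
  Distance 4: (row=0, col=2), (row=4, col=0), (row=4, col=2), (row=5, col=1)
  Distance 5: (row=0, col=3), (row=4, col=3), (row=5, col=0), (row=6, col=1)
  Distance 6: (row=0, col=4), (row=1, col=3), (row=3, col=3), (row=4, col=4), (row=5, col=3), (row=6, col=0), (row=6, col=2), (row=7, col=1)
  Distance 7: (row=0, col=5), (row=3, col=4), (row=4, col=5), (row=5, col=4), (row=6, col=3), (row=7, col=0), (row=7, col=2), (row=8, col=1)
  Distance 8: (row=0, col=6), (row=1, col=5), (row=2, col=4), (row=3, col=5), (row=4, col=6), (row=5, col=5), (row=6, col=4), (row=7, col=3), (row=8, col=0), (row=8, col=2), (row=9, col=1)
  Distance 9: (row=0, col=7), (row=1, col=6), (row=2, col=5), (row=4, col=7), (row=5, col=6), (row=6, col=5), (row=7, col=4), (row=8, col=3), (row=9, col=2), (row=10, col=1)
  Distance 10: (row=0, col=8), (row=1, col=7), (row=2, col=6), (row=3, col=7), (row=4, col=8), (row=5, col=7), (row=6, col=6), (row=8, col=4), (row=10, col=0), (row=10, col=2), (row=11, col=1)
  Distance 11: (row=0, col=9), (row=2, col=7), (row=5, col=8), (row=6, col=7), (row=7, col=6), (row=8, col=5), (row=9, col=4), (row=10, col=3), (row=11, col=0), (row=11, col=2)
  Distance 12: (row=0, col=10), (row=1, col=9), (row=2, col=8), (row=5, col=9), (row=6, col=8), (row=7, col=7), (row=8, col=6), (row=9, col=5), (row=11, col=3)
  Distance 13: (row=0, col=11), (row=1, col=10), (row=2, col=9), (row=5, col=10), (row=6, col=9), (row=8, col=7), (row=9, col=6), (row=10, col=5), (row=11, col=4)
  Distance 14: (row=1, col=11), (row=4, col=10), (row=5, col=11), (row=8, col=8), (row=10, col=6), (row=11, col=5)  <- goal reached here
One shortest path (14 moves): (row=2, col=0) -> (row=2, col=1) -> (row=3, col=1) -> (row=4, col=1) -> (row=4, col=2) -> (row=4, col=3) -> (row=4, col=4) -> (row=4, col=5) -> (row=4, col=6) -> (row=5, col=6) -> (row=6, col=6) -> (row=7, col=6) -> (row=8, col=6) -> (row=9, col=6) -> (row=10, col=6)

Answer: Shortest path length: 14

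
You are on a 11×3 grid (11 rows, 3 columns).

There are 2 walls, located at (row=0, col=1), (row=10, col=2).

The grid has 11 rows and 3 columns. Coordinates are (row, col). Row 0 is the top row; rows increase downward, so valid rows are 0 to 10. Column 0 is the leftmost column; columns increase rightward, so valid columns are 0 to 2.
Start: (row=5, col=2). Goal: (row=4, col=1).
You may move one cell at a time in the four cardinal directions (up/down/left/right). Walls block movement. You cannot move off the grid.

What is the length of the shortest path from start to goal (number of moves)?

Answer: Shortest path length: 2

Derivation:
BFS from (row=5, col=2) until reaching (row=4, col=1):
  Distance 0: (row=5, col=2)
  Distance 1: (row=4, col=2), (row=5, col=1), (row=6, col=2)
  Distance 2: (row=3, col=2), (row=4, col=1), (row=5, col=0), (row=6, col=1), (row=7, col=2)  <- goal reached here
One shortest path (2 moves): (row=5, col=2) -> (row=5, col=1) -> (row=4, col=1)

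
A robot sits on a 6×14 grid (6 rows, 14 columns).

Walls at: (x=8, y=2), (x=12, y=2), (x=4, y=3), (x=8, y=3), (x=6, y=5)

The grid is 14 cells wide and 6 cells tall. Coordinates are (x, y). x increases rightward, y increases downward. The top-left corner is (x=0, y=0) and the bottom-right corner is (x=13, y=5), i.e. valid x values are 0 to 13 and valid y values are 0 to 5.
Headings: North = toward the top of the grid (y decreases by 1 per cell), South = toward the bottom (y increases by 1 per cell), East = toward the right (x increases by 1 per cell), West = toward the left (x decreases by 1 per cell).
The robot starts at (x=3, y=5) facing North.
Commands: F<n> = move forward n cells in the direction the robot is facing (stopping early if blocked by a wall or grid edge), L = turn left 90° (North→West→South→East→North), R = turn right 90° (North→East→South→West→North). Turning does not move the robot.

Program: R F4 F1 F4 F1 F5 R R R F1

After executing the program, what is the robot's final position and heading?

Start: (x=3, y=5), facing North
  R: turn right, now facing East
  F4: move forward 2/4 (blocked), now at (x=5, y=5)
  F1: move forward 0/1 (blocked), now at (x=5, y=5)
  F4: move forward 0/4 (blocked), now at (x=5, y=5)
  F1: move forward 0/1 (blocked), now at (x=5, y=5)
  F5: move forward 0/5 (blocked), now at (x=5, y=5)
  R: turn right, now facing South
  R: turn right, now facing West
  R: turn right, now facing North
  F1: move forward 1, now at (x=5, y=4)
Final: (x=5, y=4), facing North

Answer: Final position: (x=5, y=4), facing North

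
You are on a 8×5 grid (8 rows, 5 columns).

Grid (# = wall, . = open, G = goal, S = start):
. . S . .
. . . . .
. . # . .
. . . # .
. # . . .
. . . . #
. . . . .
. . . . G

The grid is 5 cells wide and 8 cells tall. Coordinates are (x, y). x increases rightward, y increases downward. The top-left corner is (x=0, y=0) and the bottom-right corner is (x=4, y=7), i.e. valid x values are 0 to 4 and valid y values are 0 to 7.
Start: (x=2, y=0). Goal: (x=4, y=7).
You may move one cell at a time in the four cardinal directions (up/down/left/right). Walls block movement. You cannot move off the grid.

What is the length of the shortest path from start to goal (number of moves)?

Answer: Shortest path length: 11

Derivation:
BFS from (x=2, y=0) until reaching (x=4, y=7):
  Distance 0: (x=2, y=0)
  Distance 1: (x=1, y=0), (x=3, y=0), (x=2, y=1)
  Distance 2: (x=0, y=0), (x=4, y=0), (x=1, y=1), (x=3, y=1)
  Distance 3: (x=0, y=1), (x=4, y=1), (x=1, y=2), (x=3, y=2)
  Distance 4: (x=0, y=2), (x=4, y=2), (x=1, y=3)
  Distance 5: (x=0, y=3), (x=2, y=3), (x=4, y=3)
  Distance 6: (x=0, y=4), (x=2, y=4), (x=4, y=4)
  Distance 7: (x=3, y=4), (x=0, y=5), (x=2, y=5)
  Distance 8: (x=1, y=5), (x=3, y=5), (x=0, y=6), (x=2, y=6)
  Distance 9: (x=1, y=6), (x=3, y=6), (x=0, y=7), (x=2, y=7)
  Distance 10: (x=4, y=6), (x=1, y=7), (x=3, y=7)
  Distance 11: (x=4, y=7)  <- goal reached here
One shortest path (11 moves): (x=2, y=0) -> (x=3, y=0) -> (x=4, y=0) -> (x=4, y=1) -> (x=4, y=2) -> (x=4, y=3) -> (x=4, y=4) -> (x=3, y=4) -> (x=3, y=5) -> (x=3, y=6) -> (x=4, y=6) -> (x=4, y=7)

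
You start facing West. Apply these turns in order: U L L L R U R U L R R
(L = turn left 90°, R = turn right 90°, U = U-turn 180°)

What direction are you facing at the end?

Start: West
  U (U-turn (180°)) -> East
  L (left (90° counter-clockwise)) -> North
  L (left (90° counter-clockwise)) -> West
  L (left (90° counter-clockwise)) -> South
  R (right (90° clockwise)) -> West
  U (U-turn (180°)) -> East
  R (right (90° clockwise)) -> South
  U (U-turn (180°)) -> North
  L (left (90° counter-clockwise)) -> West
  R (right (90° clockwise)) -> North
  R (right (90° clockwise)) -> East
Final: East

Answer: Final heading: East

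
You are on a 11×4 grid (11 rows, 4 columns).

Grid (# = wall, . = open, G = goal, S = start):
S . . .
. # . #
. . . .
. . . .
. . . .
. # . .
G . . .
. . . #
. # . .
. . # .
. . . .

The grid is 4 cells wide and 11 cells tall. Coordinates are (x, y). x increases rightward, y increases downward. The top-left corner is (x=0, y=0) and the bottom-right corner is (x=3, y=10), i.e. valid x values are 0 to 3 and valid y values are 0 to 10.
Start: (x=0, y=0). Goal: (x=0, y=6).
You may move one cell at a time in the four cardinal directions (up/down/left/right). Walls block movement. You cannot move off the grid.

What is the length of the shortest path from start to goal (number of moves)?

BFS from (x=0, y=0) until reaching (x=0, y=6):
  Distance 0: (x=0, y=0)
  Distance 1: (x=1, y=0), (x=0, y=1)
  Distance 2: (x=2, y=0), (x=0, y=2)
  Distance 3: (x=3, y=0), (x=2, y=1), (x=1, y=2), (x=0, y=3)
  Distance 4: (x=2, y=2), (x=1, y=3), (x=0, y=4)
  Distance 5: (x=3, y=2), (x=2, y=3), (x=1, y=4), (x=0, y=5)
  Distance 6: (x=3, y=3), (x=2, y=4), (x=0, y=6)  <- goal reached here
One shortest path (6 moves): (x=0, y=0) -> (x=0, y=1) -> (x=0, y=2) -> (x=0, y=3) -> (x=0, y=4) -> (x=0, y=5) -> (x=0, y=6)

Answer: Shortest path length: 6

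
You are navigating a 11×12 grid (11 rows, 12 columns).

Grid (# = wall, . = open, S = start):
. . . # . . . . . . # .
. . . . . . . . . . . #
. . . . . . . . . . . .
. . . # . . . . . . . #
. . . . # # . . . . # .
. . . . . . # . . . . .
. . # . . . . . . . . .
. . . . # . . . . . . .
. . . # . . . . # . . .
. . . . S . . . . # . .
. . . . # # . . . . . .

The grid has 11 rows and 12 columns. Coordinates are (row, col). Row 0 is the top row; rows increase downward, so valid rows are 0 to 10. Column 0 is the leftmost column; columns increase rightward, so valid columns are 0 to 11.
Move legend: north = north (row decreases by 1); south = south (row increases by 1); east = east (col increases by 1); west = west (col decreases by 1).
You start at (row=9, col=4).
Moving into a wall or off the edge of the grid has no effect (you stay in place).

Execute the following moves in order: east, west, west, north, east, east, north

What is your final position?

Answer: Final position: (row=8, col=5)

Derivation:
Start: (row=9, col=4)
  east (east): (row=9, col=4) -> (row=9, col=5)
  west (west): (row=9, col=5) -> (row=9, col=4)
  west (west): (row=9, col=4) -> (row=9, col=3)
  north (north): blocked, stay at (row=9, col=3)
  east (east): (row=9, col=3) -> (row=9, col=4)
  east (east): (row=9, col=4) -> (row=9, col=5)
  north (north): (row=9, col=5) -> (row=8, col=5)
Final: (row=8, col=5)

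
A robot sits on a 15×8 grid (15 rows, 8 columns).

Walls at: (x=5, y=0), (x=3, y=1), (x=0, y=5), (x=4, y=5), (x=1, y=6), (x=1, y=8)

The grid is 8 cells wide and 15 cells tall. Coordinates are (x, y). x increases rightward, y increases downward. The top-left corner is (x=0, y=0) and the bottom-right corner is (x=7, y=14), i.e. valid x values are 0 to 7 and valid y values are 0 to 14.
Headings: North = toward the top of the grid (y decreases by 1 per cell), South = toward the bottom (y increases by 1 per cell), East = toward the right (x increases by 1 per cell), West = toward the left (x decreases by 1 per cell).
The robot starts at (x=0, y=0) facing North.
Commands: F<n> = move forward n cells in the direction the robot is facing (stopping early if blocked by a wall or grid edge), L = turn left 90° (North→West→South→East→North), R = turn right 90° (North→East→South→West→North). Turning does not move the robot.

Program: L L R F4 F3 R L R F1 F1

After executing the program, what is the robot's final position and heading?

Answer: Final position: (x=0, y=0), facing North

Derivation:
Start: (x=0, y=0), facing North
  L: turn left, now facing West
  L: turn left, now facing South
  R: turn right, now facing West
  F4: move forward 0/4 (blocked), now at (x=0, y=0)
  F3: move forward 0/3 (blocked), now at (x=0, y=0)
  R: turn right, now facing North
  L: turn left, now facing West
  R: turn right, now facing North
  F1: move forward 0/1 (blocked), now at (x=0, y=0)
  F1: move forward 0/1 (blocked), now at (x=0, y=0)
Final: (x=0, y=0), facing North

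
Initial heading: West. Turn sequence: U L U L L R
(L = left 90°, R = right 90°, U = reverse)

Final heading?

Start: West
  U (U-turn (180°)) -> East
  L (left (90° counter-clockwise)) -> North
  U (U-turn (180°)) -> South
  L (left (90° counter-clockwise)) -> East
  L (left (90° counter-clockwise)) -> North
  R (right (90° clockwise)) -> East
Final: East

Answer: Final heading: East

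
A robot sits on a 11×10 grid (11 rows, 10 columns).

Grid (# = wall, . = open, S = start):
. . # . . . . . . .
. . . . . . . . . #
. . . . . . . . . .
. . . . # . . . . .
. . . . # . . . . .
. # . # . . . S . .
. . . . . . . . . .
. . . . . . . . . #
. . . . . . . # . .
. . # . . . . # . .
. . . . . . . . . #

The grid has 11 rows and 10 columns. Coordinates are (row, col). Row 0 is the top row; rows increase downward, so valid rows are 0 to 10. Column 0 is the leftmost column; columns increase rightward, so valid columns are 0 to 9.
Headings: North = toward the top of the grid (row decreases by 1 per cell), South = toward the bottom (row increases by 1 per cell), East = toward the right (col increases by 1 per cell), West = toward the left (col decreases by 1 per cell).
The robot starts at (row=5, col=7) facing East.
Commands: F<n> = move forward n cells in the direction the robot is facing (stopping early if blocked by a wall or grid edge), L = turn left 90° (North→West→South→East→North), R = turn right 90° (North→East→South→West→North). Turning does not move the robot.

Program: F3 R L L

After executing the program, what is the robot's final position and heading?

Start: (row=5, col=7), facing East
  F3: move forward 2/3 (blocked), now at (row=5, col=9)
  R: turn right, now facing South
  L: turn left, now facing East
  L: turn left, now facing North
Final: (row=5, col=9), facing North

Answer: Final position: (row=5, col=9), facing North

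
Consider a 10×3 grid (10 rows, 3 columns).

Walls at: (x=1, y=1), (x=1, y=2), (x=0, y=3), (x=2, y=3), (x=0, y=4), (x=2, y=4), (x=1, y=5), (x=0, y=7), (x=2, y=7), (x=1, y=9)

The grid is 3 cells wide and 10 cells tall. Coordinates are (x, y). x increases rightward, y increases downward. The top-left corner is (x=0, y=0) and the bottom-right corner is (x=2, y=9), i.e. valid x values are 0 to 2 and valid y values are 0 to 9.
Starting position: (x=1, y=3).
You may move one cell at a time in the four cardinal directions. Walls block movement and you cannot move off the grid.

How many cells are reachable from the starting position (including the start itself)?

BFS flood-fill from (x=1, y=3):
  Distance 0: (x=1, y=3)
  Distance 1: (x=1, y=4)
Total reachable: 2 (grid has 20 open cells total)

Answer: Reachable cells: 2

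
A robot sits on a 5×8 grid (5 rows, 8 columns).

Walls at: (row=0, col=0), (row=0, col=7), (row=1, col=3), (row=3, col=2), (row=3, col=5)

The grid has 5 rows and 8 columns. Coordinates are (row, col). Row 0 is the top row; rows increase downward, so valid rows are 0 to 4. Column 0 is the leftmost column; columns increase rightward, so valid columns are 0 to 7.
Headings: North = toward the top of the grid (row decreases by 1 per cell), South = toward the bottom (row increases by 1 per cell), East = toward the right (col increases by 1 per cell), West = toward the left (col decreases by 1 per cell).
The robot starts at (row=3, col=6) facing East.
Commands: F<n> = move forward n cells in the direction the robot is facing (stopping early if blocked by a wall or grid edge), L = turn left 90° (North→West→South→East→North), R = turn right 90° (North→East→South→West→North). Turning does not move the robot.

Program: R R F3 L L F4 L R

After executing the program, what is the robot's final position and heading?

Answer: Final position: (row=3, col=7), facing East

Derivation:
Start: (row=3, col=6), facing East
  R: turn right, now facing South
  R: turn right, now facing West
  F3: move forward 0/3 (blocked), now at (row=3, col=6)
  L: turn left, now facing South
  L: turn left, now facing East
  F4: move forward 1/4 (blocked), now at (row=3, col=7)
  L: turn left, now facing North
  R: turn right, now facing East
Final: (row=3, col=7), facing East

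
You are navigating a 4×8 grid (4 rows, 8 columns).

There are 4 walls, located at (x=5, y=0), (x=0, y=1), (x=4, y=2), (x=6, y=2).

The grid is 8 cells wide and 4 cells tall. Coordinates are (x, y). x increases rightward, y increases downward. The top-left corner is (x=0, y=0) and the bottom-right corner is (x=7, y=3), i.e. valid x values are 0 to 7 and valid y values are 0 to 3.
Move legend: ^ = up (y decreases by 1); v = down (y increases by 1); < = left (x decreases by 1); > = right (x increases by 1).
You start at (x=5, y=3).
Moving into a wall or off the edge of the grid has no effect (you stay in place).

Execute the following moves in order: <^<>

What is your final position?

Answer: Final position: (x=4, y=3)

Derivation:
Start: (x=5, y=3)
  < (left): (x=5, y=3) -> (x=4, y=3)
  ^ (up): blocked, stay at (x=4, y=3)
  < (left): (x=4, y=3) -> (x=3, y=3)
  > (right): (x=3, y=3) -> (x=4, y=3)
Final: (x=4, y=3)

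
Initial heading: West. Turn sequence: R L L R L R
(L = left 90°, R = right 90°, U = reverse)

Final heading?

Start: West
  R (right (90° clockwise)) -> North
  L (left (90° counter-clockwise)) -> West
  L (left (90° counter-clockwise)) -> South
  R (right (90° clockwise)) -> West
  L (left (90° counter-clockwise)) -> South
  R (right (90° clockwise)) -> West
Final: West

Answer: Final heading: West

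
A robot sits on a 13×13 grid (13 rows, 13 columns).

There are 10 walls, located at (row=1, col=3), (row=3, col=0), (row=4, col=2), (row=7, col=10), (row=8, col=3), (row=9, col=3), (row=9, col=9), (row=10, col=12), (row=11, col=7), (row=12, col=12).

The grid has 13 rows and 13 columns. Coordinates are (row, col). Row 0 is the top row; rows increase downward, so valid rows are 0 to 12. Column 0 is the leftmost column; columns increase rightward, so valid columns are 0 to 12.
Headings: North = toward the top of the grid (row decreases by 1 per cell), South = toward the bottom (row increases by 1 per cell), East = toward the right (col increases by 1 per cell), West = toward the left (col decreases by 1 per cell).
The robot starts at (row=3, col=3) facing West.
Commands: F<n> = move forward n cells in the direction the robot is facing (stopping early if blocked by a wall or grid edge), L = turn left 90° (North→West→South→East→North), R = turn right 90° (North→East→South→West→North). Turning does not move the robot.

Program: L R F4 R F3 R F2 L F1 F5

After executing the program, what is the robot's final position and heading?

Answer: Final position: (row=0, col=3), facing North

Derivation:
Start: (row=3, col=3), facing West
  L: turn left, now facing South
  R: turn right, now facing West
  F4: move forward 2/4 (blocked), now at (row=3, col=1)
  R: turn right, now facing North
  F3: move forward 3, now at (row=0, col=1)
  R: turn right, now facing East
  F2: move forward 2, now at (row=0, col=3)
  L: turn left, now facing North
  F1: move forward 0/1 (blocked), now at (row=0, col=3)
  F5: move forward 0/5 (blocked), now at (row=0, col=3)
Final: (row=0, col=3), facing North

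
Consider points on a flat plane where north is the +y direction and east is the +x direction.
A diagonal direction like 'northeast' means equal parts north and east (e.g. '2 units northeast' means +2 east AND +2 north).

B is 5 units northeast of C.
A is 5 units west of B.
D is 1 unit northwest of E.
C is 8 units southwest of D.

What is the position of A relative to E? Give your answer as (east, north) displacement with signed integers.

Place E at the origin (east=0, north=0).
  D is 1 unit northwest of E: delta (east=-1, north=+1); D at (east=-1, north=1).
  C is 8 units southwest of D: delta (east=-8, north=-8); C at (east=-9, north=-7).
  B is 5 units northeast of C: delta (east=+5, north=+5); B at (east=-4, north=-2).
  A is 5 units west of B: delta (east=-5, north=+0); A at (east=-9, north=-2).
Therefore A relative to E: (east=-9, north=-2).

Answer: A is at (east=-9, north=-2) relative to E.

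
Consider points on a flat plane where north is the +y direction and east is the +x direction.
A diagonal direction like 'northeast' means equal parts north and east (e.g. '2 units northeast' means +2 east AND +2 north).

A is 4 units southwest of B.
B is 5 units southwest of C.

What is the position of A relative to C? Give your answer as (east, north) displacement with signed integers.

Answer: A is at (east=-9, north=-9) relative to C.

Derivation:
Place C at the origin (east=0, north=0).
  B is 5 units southwest of C: delta (east=-5, north=-5); B at (east=-5, north=-5).
  A is 4 units southwest of B: delta (east=-4, north=-4); A at (east=-9, north=-9).
Therefore A relative to C: (east=-9, north=-9).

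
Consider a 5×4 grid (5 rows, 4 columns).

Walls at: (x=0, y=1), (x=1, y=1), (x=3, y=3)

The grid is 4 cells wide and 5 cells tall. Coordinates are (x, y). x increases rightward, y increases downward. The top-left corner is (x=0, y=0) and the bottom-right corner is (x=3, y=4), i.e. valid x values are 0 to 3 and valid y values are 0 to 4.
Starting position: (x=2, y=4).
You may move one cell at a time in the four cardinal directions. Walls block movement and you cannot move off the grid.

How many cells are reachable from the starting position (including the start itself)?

Answer: Reachable cells: 17

Derivation:
BFS flood-fill from (x=2, y=4):
  Distance 0: (x=2, y=4)
  Distance 1: (x=2, y=3), (x=1, y=4), (x=3, y=4)
  Distance 2: (x=2, y=2), (x=1, y=3), (x=0, y=4)
  Distance 3: (x=2, y=1), (x=1, y=2), (x=3, y=2), (x=0, y=3)
  Distance 4: (x=2, y=0), (x=3, y=1), (x=0, y=2)
  Distance 5: (x=1, y=0), (x=3, y=0)
  Distance 6: (x=0, y=0)
Total reachable: 17 (grid has 17 open cells total)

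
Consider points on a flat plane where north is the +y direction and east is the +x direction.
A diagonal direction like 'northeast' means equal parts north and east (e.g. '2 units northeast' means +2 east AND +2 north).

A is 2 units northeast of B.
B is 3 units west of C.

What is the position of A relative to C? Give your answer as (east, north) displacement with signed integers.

Answer: A is at (east=-1, north=2) relative to C.

Derivation:
Place C at the origin (east=0, north=0).
  B is 3 units west of C: delta (east=-3, north=+0); B at (east=-3, north=0).
  A is 2 units northeast of B: delta (east=+2, north=+2); A at (east=-1, north=2).
Therefore A relative to C: (east=-1, north=2).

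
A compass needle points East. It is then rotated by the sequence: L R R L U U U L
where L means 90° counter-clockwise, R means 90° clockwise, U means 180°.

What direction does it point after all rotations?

Answer: Final heading: South

Derivation:
Start: East
  L (left (90° counter-clockwise)) -> North
  R (right (90° clockwise)) -> East
  R (right (90° clockwise)) -> South
  L (left (90° counter-clockwise)) -> East
  U (U-turn (180°)) -> West
  U (U-turn (180°)) -> East
  U (U-turn (180°)) -> West
  L (left (90° counter-clockwise)) -> South
Final: South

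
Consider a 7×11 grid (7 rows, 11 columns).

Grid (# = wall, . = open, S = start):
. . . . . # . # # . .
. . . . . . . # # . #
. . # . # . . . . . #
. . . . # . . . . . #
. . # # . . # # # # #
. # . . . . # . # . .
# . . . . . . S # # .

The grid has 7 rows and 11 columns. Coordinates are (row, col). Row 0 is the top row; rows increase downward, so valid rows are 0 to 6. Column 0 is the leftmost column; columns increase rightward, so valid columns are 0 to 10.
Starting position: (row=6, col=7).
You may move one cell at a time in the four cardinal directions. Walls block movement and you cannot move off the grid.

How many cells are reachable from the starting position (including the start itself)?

Answer: Reachable cells: 50

Derivation:
BFS flood-fill from (row=6, col=7):
  Distance 0: (row=6, col=7)
  Distance 1: (row=5, col=7), (row=6, col=6)
  Distance 2: (row=6, col=5)
  Distance 3: (row=5, col=5), (row=6, col=4)
  Distance 4: (row=4, col=5), (row=5, col=4), (row=6, col=3)
  Distance 5: (row=3, col=5), (row=4, col=4), (row=5, col=3), (row=6, col=2)
  Distance 6: (row=2, col=5), (row=3, col=6), (row=5, col=2), (row=6, col=1)
  Distance 7: (row=1, col=5), (row=2, col=6), (row=3, col=7)
  Distance 8: (row=1, col=4), (row=1, col=6), (row=2, col=7), (row=3, col=8)
  Distance 9: (row=0, col=4), (row=0, col=6), (row=1, col=3), (row=2, col=8), (row=3, col=9)
  Distance 10: (row=0, col=3), (row=1, col=2), (row=2, col=3), (row=2, col=9)
  Distance 11: (row=0, col=2), (row=1, col=1), (row=1, col=9), (row=3, col=3)
  Distance 12: (row=0, col=1), (row=0, col=9), (row=1, col=0), (row=2, col=1), (row=3, col=2)
  Distance 13: (row=0, col=0), (row=0, col=10), (row=2, col=0), (row=3, col=1)
  Distance 14: (row=3, col=0), (row=4, col=1)
  Distance 15: (row=4, col=0)
  Distance 16: (row=5, col=0)
Total reachable: 50 (grid has 53 open cells total)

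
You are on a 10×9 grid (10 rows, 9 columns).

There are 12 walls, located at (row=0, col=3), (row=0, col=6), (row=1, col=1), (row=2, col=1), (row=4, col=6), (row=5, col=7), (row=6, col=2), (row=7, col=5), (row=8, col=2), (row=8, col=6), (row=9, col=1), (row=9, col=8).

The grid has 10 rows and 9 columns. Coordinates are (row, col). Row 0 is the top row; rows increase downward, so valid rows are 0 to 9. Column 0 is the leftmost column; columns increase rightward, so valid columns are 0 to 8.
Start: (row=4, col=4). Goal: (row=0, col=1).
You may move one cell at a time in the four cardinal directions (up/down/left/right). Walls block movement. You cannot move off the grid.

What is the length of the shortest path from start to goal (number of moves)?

Answer: Shortest path length: 7

Derivation:
BFS from (row=4, col=4) until reaching (row=0, col=1):
  Distance 0: (row=4, col=4)
  Distance 1: (row=3, col=4), (row=4, col=3), (row=4, col=5), (row=5, col=4)
  Distance 2: (row=2, col=4), (row=3, col=3), (row=3, col=5), (row=4, col=2), (row=5, col=3), (row=5, col=5), (row=6, col=4)
  Distance 3: (row=1, col=4), (row=2, col=3), (row=2, col=5), (row=3, col=2), (row=3, col=6), (row=4, col=1), (row=5, col=2), (row=5, col=6), (row=6, col=3), (row=6, col=5), (row=7, col=4)
  Distance 4: (row=0, col=4), (row=1, col=3), (row=1, col=5), (row=2, col=2), (row=2, col=6), (row=3, col=1), (row=3, col=7), (row=4, col=0), (row=5, col=1), (row=6, col=6), (row=7, col=3), (row=8, col=4)
  Distance 5: (row=0, col=5), (row=1, col=2), (row=1, col=6), (row=2, col=7), (row=3, col=0), (row=3, col=8), (row=4, col=7), (row=5, col=0), (row=6, col=1), (row=6, col=7), (row=7, col=2), (row=7, col=6), (row=8, col=3), (row=8, col=5), (row=9, col=4)
  Distance 6: (row=0, col=2), (row=1, col=7), (row=2, col=0), (row=2, col=8), (row=4, col=8), (row=6, col=0), (row=6, col=8), (row=7, col=1), (row=7, col=7), (row=9, col=3), (row=9, col=5)
  Distance 7: (row=0, col=1), (row=0, col=7), (row=1, col=0), (row=1, col=8), (row=5, col=8), (row=7, col=0), (row=7, col=8), (row=8, col=1), (row=8, col=7), (row=9, col=2), (row=9, col=6)  <- goal reached here
One shortest path (7 moves): (row=4, col=4) -> (row=4, col=3) -> (row=4, col=2) -> (row=3, col=2) -> (row=2, col=2) -> (row=1, col=2) -> (row=0, col=2) -> (row=0, col=1)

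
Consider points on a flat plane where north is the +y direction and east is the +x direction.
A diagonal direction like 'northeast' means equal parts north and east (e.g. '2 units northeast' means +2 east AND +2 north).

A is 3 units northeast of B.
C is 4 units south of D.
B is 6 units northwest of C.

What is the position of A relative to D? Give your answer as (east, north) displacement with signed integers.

Answer: A is at (east=-3, north=5) relative to D.

Derivation:
Place D at the origin (east=0, north=0).
  C is 4 units south of D: delta (east=+0, north=-4); C at (east=0, north=-4).
  B is 6 units northwest of C: delta (east=-6, north=+6); B at (east=-6, north=2).
  A is 3 units northeast of B: delta (east=+3, north=+3); A at (east=-3, north=5).
Therefore A relative to D: (east=-3, north=5).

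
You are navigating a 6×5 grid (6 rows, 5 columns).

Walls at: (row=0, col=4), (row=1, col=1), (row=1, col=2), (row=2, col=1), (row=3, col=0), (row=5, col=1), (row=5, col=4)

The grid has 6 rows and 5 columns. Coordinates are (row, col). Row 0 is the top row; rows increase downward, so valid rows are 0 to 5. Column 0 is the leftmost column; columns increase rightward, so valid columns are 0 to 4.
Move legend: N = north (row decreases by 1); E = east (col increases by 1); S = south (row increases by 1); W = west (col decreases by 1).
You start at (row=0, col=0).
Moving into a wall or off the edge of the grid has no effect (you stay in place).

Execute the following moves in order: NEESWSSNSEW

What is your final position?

Start: (row=0, col=0)
  N (north): blocked, stay at (row=0, col=0)
  E (east): (row=0, col=0) -> (row=0, col=1)
  E (east): (row=0, col=1) -> (row=0, col=2)
  S (south): blocked, stay at (row=0, col=2)
  W (west): (row=0, col=2) -> (row=0, col=1)
  S (south): blocked, stay at (row=0, col=1)
  S (south): blocked, stay at (row=0, col=1)
  N (north): blocked, stay at (row=0, col=1)
  S (south): blocked, stay at (row=0, col=1)
  E (east): (row=0, col=1) -> (row=0, col=2)
  W (west): (row=0, col=2) -> (row=0, col=1)
Final: (row=0, col=1)

Answer: Final position: (row=0, col=1)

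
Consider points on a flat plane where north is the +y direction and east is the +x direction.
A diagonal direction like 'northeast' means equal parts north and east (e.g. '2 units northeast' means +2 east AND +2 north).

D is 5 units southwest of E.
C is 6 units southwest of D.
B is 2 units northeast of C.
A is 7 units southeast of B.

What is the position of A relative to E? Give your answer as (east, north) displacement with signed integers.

Answer: A is at (east=-2, north=-16) relative to E.

Derivation:
Place E at the origin (east=0, north=0).
  D is 5 units southwest of E: delta (east=-5, north=-5); D at (east=-5, north=-5).
  C is 6 units southwest of D: delta (east=-6, north=-6); C at (east=-11, north=-11).
  B is 2 units northeast of C: delta (east=+2, north=+2); B at (east=-9, north=-9).
  A is 7 units southeast of B: delta (east=+7, north=-7); A at (east=-2, north=-16).
Therefore A relative to E: (east=-2, north=-16).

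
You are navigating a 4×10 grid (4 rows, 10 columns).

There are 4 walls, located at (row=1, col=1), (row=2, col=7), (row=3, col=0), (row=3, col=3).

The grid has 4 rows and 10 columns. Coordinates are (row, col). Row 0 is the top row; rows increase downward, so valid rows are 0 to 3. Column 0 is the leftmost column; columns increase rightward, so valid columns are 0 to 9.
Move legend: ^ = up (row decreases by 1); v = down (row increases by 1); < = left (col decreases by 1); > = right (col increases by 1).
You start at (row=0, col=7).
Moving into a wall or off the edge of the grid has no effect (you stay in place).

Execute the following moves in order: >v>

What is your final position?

Start: (row=0, col=7)
  > (right): (row=0, col=7) -> (row=0, col=8)
  v (down): (row=0, col=8) -> (row=1, col=8)
  > (right): (row=1, col=8) -> (row=1, col=9)
Final: (row=1, col=9)

Answer: Final position: (row=1, col=9)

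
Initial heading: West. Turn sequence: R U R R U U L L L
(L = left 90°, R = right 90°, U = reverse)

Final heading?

Answer: Final heading: East

Derivation:
Start: West
  R (right (90° clockwise)) -> North
  U (U-turn (180°)) -> South
  R (right (90° clockwise)) -> West
  R (right (90° clockwise)) -> North
  U (U-turn (180°)) -> South
  U (U-turn (180°)) -> North
  L (left (90° counter-clockwise)) -> West
  L (left (90° counter-clockwise)) -> South
  L (left (90° counter-clockwise)) -> East
Final: East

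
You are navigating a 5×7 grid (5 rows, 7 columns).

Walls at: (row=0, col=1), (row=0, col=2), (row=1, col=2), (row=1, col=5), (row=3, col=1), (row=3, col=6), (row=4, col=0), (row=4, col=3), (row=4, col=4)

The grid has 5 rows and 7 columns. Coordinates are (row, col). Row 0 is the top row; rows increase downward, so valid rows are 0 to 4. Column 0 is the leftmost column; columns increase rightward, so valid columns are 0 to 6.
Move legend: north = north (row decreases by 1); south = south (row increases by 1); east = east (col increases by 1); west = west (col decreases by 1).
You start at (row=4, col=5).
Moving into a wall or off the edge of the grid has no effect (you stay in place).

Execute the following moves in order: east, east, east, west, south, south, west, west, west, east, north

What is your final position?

Start: (row=4, col=5)
  east (east): (row=4, col=5) -> (row=4, col=6)
  east (east): blocked, stay at (row=4, col=6)
  east (east): blocked, stay at (row=4, col=6)
  west (west): (row=4, col=6) -> (row=4, col=5)
  south (south): blocked, stay at (row=4, col=5)
  south (south): blocked, stay at (row=4, col=5)
  [×3]west (west): blocked, stay at (row=4, col=5)
  east (east): (row=4, col=5) -> (row=4, col=6)
  north (north): blocked, stay at (row=4, col=6)
Final: (row=4, col=6)

Answer: Final position: (row=4, col=6)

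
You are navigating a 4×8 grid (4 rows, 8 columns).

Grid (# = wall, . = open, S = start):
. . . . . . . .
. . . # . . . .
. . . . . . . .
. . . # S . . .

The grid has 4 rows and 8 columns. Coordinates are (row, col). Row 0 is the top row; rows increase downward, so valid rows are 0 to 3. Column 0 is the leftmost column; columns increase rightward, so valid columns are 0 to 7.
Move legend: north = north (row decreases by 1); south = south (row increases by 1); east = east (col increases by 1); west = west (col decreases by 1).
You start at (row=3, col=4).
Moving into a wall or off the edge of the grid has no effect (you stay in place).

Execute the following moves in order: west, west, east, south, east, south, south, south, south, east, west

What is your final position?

Answer: Final position: (row=3, col=6)

Derivation:
Start: (row=3, col=4)
  west (west): blocked, stay at (row=3, col=4)
  west (west): blocked, stay at (row=3, col=4)
  east (east): (row=3, col=4) -> (row=3, col=5)
  south (south): blocked, stay at (row=3, col=5)
  east (east): (row=3, col=5) -> (row=3, col=6)
  [×4]south (south): blocked, stay at (row=3, col=6)
  east (east): (row=3, col=6) -> (row=3, col=7)
  west (west): (row=3, col=7) -> (row=3, col=6)
Final: (row=3, col=6)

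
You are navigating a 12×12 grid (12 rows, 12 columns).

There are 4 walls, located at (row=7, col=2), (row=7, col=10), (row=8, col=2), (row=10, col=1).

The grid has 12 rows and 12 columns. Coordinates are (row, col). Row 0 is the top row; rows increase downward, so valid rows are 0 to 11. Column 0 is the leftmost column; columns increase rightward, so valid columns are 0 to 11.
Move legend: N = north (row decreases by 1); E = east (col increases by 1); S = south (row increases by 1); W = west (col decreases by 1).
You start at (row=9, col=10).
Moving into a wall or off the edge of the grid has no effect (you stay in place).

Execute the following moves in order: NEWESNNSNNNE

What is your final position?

Answer: Final position: (row=5, col=11)

Derivation:
Start: (row=9, col=10)
  N (north): (row=9, col=10) -> (row=8, col=10)
  E (east): (row=8, col=10) -> (row=8, col=11)
  W (west): (row=8, col=11) -> (row=8, col=10)
  E (east): (row=8, col=10) -> (row=8, col=11)
  S (south): (row=8, col=11) -> (row=9, col=11)
  N (north): (row=9, col=11) -> (row=8, col=11)
  N (north): (row=8, col=11) -> (row=7, col=11)
  S (south): (row=7, col=11) -> (row=8, col=11)
  N (north): (row=8, col=11) -> (row=7, col=11)
  N (north): (row=7, col=11) -> (row=6, col=11)
  N (north): (row=6, col=11) -> (row=5, col=11)
  E (east): blocked, stay at (row=5, col=11)
Final: (row=5, col=11)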